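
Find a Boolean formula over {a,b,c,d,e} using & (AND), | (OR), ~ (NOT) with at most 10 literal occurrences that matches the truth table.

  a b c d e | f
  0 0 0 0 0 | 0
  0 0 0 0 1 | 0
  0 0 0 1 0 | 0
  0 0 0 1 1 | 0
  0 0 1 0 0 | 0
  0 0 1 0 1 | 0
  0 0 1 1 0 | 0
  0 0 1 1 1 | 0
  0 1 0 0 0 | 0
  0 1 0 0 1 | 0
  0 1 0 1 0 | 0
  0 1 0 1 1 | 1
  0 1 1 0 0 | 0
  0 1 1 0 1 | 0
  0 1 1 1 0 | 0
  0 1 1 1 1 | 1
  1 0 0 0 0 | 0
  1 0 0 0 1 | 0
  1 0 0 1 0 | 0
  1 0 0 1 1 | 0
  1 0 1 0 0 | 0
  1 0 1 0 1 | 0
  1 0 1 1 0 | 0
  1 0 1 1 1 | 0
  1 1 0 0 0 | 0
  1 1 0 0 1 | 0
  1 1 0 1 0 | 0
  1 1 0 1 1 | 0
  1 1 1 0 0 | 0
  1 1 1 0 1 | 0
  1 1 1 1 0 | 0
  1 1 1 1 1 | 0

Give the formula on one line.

((e & d) & ((b | ~c) & (d & ((~e | b) & ~a))))

  (e & d) = 00010001000100010001000100010001
  ~c = 11110000111100001111000011110000
  (b | ~c) = 11110000111111111111000011111111
  ~e = 10101010101010101010101010101010
  (~e | b) = 10101010111111111010101011111111
  ~a = 11111111111111110000000000000000
  ((~e | b) & ~a) = 10101010111111110000000000000000
  (d & ((~e | b) & ~a)) = 00100010001100110000000000000000
  ((b | ~c) & (d & ((~e | b) & ~a))) = 00100000001100110000000000000000
  ((e & d) & ((b | ~c) & (d & ((~e | b) & ~a)))) = 00000000000100010000000000000000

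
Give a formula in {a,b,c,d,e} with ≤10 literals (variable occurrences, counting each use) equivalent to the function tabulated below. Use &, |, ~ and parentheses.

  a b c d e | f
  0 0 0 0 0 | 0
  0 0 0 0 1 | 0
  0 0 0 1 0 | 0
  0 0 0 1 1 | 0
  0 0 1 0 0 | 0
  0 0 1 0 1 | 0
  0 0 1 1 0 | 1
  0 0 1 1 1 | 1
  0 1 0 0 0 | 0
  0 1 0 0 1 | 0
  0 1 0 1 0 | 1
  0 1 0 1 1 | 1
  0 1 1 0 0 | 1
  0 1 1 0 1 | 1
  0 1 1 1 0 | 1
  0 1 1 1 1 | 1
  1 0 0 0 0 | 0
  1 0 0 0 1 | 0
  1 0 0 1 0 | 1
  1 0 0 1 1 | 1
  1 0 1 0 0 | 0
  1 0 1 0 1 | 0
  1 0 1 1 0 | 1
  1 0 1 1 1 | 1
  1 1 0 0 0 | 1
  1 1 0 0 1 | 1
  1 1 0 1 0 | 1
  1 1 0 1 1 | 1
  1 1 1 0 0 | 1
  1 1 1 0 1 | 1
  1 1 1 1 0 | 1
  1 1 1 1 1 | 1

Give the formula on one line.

(((b | d) & (a | c)) | ((b & ~c) & d))

  (b | d) = 00110011111111110011001111111111
  (a | c) = 00001111000011111111111111111111
  ((b | d) & (a | c)) = 00000011000011110011001111111111
  ~c = 11110000111100001111000011110000
  (b & ~c) = 00000000111100000000000011110000
  ((b & ~c) & d) = 00000000001100000000000000110000
  (((b | d) & (a | c)) | ((b & ~c) & d)) = 00000011001111110011001111111111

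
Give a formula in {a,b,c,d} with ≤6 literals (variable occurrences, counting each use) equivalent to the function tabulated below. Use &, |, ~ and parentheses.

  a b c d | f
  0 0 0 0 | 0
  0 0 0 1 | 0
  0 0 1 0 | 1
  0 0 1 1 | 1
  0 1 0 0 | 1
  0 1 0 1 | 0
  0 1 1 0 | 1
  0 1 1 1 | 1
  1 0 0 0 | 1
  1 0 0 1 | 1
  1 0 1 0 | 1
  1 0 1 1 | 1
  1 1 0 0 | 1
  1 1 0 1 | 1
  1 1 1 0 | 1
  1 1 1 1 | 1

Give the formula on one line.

  (a | c) = 0011001111111111
  ~d = 1010101010101010
  (~d & b) = 0000101000001010
  ~a = 1111111100000000
  ((~d & b) & ~a) = 0000101000000000
  ((a | c) | ((~d & b) & ~a)) = 0011101111111111

((a | c) | ((~d & b) & ~a))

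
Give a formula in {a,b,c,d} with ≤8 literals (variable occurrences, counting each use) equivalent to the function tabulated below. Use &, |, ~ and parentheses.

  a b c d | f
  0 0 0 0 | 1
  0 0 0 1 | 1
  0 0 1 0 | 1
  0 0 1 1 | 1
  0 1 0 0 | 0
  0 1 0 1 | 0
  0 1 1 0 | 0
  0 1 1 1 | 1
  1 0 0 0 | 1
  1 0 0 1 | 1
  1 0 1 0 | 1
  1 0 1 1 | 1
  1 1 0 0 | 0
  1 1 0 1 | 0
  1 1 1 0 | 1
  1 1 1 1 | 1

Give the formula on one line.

  ~b = 1111000011110000
  (~b | c) = 1111001111110011
  ((~b | c) & b) = 0000001100000011
  (((~b | c) & b) | ~b) = 1111001111110011
  (d | a) = 0101010111111111
  ((((~b | c) & b) | ~b) & (d | a)) = 0101000111110011
  (~b | ((((~b | c) & b) | ~b) & (d | a))) = 1111000111110011

(~b | ((((~b | c) & b) | ~b) & (d | a)))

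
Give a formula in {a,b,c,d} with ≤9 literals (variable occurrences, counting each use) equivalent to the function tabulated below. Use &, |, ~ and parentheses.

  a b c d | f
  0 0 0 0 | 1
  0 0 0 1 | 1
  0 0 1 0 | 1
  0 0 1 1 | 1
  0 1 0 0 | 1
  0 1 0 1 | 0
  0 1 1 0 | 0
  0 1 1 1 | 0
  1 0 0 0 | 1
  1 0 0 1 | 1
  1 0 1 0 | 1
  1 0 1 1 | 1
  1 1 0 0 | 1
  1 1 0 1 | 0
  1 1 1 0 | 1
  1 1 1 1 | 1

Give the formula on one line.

(((a | ~b) | (~b | ~c)) & (~b | (~d | c)))

  ~b = 1111000011110000
  (a | ~b) = 1111000011111111
  ~c = 1100110011001100
  (~b | ~c) = 1111110011111100
  ((a | ~b) | (~b | ~c)) = 1111110011111111
  ~d = 1010101010101010
  (~d | c) = 1011101110111011
  (~b | (~d | c)) = 1111101111111011
  (((a | ~b) | (~b | ~c)) & (~b | (~d | c))) = 1111100011111011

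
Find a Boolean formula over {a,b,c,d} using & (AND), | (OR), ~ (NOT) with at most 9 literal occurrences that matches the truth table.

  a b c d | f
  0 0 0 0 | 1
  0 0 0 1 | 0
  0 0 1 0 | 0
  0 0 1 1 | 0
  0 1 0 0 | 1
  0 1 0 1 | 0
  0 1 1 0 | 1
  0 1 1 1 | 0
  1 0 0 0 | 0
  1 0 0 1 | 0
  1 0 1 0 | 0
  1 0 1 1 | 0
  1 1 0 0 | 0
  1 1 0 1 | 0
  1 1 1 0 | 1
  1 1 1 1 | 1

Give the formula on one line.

(((~a | c) & (~d | a)) & ((d & ~a) | (~c | b)))

  ~a = 1111111100000000
  (~a | c) = 1111111100110011
  ~d = 1010101010101010
  (~d | a) = 1010101011111111
  ((~a | c) & (~d | a)) = 1010101000110011
  (d & ~a) = 0101010100000000
  ~c = 1100110011001100
  (~c | b) = 1100111111001111
  ((d & ~a) | (~c | b)) = 1101111111001111
  (((~a | c) & (~d | a)) & ((d & ~a) | (~c | b))) = 1000101000000011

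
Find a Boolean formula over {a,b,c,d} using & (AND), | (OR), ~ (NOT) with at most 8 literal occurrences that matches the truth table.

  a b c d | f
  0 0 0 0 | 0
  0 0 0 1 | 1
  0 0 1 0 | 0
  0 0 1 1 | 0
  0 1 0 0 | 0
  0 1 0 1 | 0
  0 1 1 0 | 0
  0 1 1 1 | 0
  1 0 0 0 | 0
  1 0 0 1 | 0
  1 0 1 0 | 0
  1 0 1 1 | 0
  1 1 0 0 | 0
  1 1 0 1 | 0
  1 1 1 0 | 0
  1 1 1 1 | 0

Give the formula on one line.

((~c & (d & ~a)) & (d & (~b | ~d)))

  ~c = 1100110011001100
  ~a = 1111111100000000
  (d & ~a) = 0101010100000000
  (~c & (d & ~a)) = 0100010000000000
  ~b = 1111000011110000
  ~d = 1010101010101010
  (~b | ~d) = 1111101011111010
  (d & (~b | ~d)) = 0101000001010000
  ((~c & (d & ~a)) & (d & (~b | ~d))) = 0100000000000000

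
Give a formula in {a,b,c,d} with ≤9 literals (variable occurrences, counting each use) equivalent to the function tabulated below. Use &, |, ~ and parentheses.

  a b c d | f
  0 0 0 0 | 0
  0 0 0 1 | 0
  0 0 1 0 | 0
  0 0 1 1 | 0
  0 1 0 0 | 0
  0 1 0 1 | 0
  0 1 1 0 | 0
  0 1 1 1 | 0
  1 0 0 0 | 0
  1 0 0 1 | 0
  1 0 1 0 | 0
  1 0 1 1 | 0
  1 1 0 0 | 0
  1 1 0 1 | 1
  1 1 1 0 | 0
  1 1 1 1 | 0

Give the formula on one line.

((b & a) & ((d & ~c) & (c | b)))

  (b & a) = 0000000000001111
  ~c = 1100110011001100
  (d & ~c) = 0100010001000100
  (c | b) = 0011111100111111
  ((d & ~c) & (c | b)) = 0000010000000100
  ((b & a) & ((d & ~c) & (c | b))) = 0000000000000100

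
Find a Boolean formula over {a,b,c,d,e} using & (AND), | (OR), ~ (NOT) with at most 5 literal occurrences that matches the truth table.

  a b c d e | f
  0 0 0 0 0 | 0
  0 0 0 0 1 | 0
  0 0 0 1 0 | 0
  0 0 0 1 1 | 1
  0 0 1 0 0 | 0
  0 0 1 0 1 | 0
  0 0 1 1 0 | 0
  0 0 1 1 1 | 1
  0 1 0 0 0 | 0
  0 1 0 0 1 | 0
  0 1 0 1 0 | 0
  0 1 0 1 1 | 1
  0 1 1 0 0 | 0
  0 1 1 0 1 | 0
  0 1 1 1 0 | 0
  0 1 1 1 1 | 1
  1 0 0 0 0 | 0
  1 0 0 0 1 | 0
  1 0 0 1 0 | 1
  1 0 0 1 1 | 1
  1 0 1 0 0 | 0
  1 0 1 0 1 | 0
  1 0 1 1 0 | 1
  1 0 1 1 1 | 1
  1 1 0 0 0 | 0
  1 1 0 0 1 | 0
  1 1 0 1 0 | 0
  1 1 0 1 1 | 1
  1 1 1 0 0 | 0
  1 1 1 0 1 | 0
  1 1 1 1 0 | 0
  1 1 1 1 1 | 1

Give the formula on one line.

((e | (~b & a)) & d)

  ~b = 11111111000000001111111100000000
  (~b & a) = 00000000000000001111111100000000
  (e | (~b & a)) = 01010101010101011111111101010101
  ((e | (~b & a)) & d) = 00010001000100010011001100010001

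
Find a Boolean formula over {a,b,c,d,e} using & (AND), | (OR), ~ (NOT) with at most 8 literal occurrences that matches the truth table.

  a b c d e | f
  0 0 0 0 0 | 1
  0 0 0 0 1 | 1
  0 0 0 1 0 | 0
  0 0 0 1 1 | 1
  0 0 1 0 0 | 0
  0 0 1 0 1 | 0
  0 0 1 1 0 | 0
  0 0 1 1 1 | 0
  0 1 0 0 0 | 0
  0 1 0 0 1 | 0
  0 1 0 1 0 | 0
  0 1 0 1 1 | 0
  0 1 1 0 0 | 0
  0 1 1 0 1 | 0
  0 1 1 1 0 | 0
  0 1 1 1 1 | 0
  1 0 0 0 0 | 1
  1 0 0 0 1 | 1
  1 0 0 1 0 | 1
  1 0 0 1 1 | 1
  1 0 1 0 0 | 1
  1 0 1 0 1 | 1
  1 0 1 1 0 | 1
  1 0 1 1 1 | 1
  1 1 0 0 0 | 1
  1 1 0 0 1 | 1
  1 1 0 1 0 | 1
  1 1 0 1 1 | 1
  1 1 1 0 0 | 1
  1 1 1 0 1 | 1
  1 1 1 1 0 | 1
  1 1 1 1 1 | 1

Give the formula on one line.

  ~c = 11110000111100001111000011110000
  ~b = 11111111000000001111111100000000
  (~c & ~b) = 11110000000000001111000000000000
  ~a = 11111111111111110000000000000000
  (~a | d) = 11111111111111110011001100110011
  ((~c & ~b) & (~a | d)) = 11110000000000000011000000000000
  ~d = 11001100110011001100110011001100
  (e | ~d) = 11011101110111011101110111011101
  (((~c & ~b) & (~a | d)) & (e | ~d)) = 11010000000000000001000000000000
  (a | (((~c & ~b) & (~a | d)) & (e | ~d))) = 11010000000000001111111111111111

(a | (((~c & ~b) & (~a | d)) & (e | ~d)))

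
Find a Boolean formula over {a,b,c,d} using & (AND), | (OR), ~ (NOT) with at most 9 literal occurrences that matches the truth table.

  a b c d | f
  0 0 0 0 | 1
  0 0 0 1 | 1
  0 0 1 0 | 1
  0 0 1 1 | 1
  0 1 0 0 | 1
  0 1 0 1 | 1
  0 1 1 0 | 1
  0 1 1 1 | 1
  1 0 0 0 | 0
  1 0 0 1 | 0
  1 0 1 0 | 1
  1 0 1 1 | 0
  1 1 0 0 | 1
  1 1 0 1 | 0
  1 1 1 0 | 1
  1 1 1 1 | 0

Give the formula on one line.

(~a | ((~d & ((c & (~a | ~d)) | (d & a))) | (~d & b)))

  ~a = 1111111100000000
  ~d = 1010101010101010
  (~a | ~d) = 1111111110101010
  (c & (~a | ~d)) = 0011001100100010
  (d & a) = 0000000001010101
  ((c & (~a | ~d)) | (d & a)) = 0011001101110111
  (~d & ((c & (~a | ~d)) | (d & a))) = 0010001000100010
  (~d & b) = 0000101000001010
  ((~d & ((c & (~a | ~d)) | (d & a))) | (~d & b)) = 0010101000101010
  (~a | ((~d & ((c & (~a | ~d)) | (d & a))) | (~d & b))) = 1111111100101010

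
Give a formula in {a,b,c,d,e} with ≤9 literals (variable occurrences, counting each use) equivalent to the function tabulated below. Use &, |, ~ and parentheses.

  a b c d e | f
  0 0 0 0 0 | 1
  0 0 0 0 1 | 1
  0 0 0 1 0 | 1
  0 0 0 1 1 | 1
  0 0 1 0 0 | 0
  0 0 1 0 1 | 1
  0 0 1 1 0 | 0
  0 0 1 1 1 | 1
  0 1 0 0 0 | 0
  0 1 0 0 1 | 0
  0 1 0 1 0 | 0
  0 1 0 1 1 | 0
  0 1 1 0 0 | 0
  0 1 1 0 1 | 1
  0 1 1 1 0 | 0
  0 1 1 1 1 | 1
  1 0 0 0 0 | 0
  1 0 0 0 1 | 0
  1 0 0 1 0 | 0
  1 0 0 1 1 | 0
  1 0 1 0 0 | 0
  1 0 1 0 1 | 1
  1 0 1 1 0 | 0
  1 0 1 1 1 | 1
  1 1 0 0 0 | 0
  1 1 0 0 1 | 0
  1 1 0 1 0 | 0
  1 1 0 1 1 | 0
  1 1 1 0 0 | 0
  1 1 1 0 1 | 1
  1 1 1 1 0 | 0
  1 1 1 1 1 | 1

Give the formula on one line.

(((~a & (c | ~b)) & ~c) | (e & c))

  ~a = 11111111111111110000000000000000
  ~b = 11111111000000001111111100000000
  (c | ~b) = 11111111000011111111111100001111
  (~a & (c | ~b)) = 11111111000011110000000000000000
  ~c = 11110000111100001111000011110000
  ((~a & (c | ~b)) & ~c) = 11110000000000000000000000000000
  (e & c) = 00000101000001010000010100000101
  (((~a & (c | ~b)) & ~c) | (e & c)) = 11110101000001010000010100000101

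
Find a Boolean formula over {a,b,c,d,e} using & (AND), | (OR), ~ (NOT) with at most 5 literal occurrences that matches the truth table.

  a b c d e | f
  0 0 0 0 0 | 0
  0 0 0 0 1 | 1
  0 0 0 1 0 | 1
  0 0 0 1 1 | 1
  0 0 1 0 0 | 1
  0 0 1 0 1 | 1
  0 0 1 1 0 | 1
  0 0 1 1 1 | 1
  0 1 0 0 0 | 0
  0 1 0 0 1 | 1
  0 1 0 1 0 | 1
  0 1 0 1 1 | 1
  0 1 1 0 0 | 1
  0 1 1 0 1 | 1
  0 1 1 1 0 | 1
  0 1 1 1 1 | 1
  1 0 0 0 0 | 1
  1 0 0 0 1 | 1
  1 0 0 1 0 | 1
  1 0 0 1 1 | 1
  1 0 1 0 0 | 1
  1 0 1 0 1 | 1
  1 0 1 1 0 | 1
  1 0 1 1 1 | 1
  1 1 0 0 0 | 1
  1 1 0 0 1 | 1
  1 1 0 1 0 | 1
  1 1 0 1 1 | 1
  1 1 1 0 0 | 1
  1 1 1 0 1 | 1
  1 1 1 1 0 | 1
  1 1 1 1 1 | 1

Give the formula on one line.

  (e | a) = 01010101010101011111111111111111
  (c | (e | a)) = 01011111010111111111111111111111
  (d | (c | (e | a))) = 01111111011111111111111111111111

(d | (c | (e | a)))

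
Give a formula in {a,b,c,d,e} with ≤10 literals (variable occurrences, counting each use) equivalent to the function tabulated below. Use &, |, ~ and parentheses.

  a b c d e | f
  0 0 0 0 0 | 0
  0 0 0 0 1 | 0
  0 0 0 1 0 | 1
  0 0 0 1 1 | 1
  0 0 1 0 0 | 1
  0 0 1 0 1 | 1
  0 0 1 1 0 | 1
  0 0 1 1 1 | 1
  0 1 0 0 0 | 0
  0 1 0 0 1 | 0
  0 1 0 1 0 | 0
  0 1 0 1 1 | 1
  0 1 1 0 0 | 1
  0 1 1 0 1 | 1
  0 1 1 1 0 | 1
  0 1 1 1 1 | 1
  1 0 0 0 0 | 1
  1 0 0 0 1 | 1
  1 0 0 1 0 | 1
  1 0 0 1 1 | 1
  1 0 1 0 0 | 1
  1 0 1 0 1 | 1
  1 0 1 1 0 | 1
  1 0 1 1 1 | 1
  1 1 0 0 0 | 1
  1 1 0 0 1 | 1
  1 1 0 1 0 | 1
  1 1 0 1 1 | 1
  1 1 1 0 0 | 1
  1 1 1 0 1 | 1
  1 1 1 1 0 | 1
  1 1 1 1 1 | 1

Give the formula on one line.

  ~b = 11111111000000001111111100000000
  ~a = 11111111111111110000000000000000
  (~b & ~a) = 11111111000000000000000000000000
  (d & (~b & ~a)) = 00110011000000000000000000000000
  (c | (d & (~b & ~a))) = 00111111000011110000111100001111
  (a | (c | (d & (~b & ~a)))) = 00111111000011111111111111111111
  (e & b) = 00000000010101010000000001010101
  ((e & b) & d) = 00000000000100010000000000010001
  ((a | (c | (d & (~b & ~a)))) | ((e & b) & d)) = 00111111000111111111111111111111

((a | (c | (d & (~b & ~a)))) | ((e & b) & d))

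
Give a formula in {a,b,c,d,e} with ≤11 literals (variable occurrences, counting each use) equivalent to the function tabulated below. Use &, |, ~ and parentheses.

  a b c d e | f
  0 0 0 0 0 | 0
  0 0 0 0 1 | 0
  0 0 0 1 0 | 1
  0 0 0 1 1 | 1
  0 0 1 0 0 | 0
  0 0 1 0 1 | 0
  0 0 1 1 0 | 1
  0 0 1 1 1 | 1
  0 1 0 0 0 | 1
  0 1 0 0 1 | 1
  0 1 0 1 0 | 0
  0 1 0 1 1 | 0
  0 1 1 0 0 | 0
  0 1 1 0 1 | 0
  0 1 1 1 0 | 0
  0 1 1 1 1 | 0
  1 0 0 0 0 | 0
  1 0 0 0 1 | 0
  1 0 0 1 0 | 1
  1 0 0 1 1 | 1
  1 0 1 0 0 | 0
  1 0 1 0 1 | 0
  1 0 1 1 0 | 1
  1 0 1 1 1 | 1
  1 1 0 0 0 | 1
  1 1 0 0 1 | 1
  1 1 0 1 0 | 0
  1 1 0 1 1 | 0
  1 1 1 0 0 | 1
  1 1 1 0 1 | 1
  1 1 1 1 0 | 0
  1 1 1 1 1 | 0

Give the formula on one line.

(((~d | ~b) & ((a | d) | (~a & ~c))) & ((b & ~d) | d))

  ~d = 11001100110011001100110011001100
  ~b = 11111111000000001111111100000000
  (~d | ~b) = 11111111110011001111111111001100
  (a | d) = 00110011001100111111111111111111
  ~a = 11111111111111110000000000000000
  ~c = 11110000111100001111000011110000
  (~a & ~c) = 11110000111100000000000000000000
  ((a | d) | (~a & ~c)) = 11110011111100111111111111111111
  ((~d | ~b) & ((a | d) | (~a & ~c))) = 11110011110000001111111111001100
  (b & ~d) = 00000000110011000000000011001100
  ((b & ~d) | d) = 00110011111111110011001111111111
  (((~d | ~b) & ((a | d) | (~a & ~c))) & ((b & ~d) | d)) = 00110011110000000011001111001100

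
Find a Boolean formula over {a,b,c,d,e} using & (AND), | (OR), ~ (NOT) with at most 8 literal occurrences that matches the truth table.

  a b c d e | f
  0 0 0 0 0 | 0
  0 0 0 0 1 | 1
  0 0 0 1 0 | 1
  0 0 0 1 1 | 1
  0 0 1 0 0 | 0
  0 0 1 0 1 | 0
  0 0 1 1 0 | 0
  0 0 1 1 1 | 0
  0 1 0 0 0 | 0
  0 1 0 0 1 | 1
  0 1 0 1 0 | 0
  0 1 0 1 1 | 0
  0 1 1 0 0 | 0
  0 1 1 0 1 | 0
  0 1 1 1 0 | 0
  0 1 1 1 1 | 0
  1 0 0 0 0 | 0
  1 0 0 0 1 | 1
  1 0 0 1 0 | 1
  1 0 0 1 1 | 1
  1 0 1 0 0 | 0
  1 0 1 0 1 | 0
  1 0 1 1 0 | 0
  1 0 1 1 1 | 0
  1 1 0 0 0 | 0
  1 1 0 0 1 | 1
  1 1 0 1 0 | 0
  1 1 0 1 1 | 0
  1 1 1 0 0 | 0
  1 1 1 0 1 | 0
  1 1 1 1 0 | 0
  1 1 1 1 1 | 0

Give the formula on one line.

  ~c = 11110000111100001111000011110000
  ~d = 11001100110011001100110011001100
  (~d & e) = 01000100010001000100010001000100
  (~c & d) = 00110000001100000011000000110000
  ~b = 11111111000000001111111100000000
  (c | ~b) = 11111111000011111111111100001111
  ((~c & d) & (c | ~b)) = 00110000000000000011000000000000
  ((~d & e) | ((~c & d) & (c | ~b))) = 01110100010001000111010001000100
  (~c & ((~d & e) | ((~c & d) & (c | ~b)))) = 01110000010000000111000001000000

(~c & ((~d & e) | ((~c & d) & (c | ~b))))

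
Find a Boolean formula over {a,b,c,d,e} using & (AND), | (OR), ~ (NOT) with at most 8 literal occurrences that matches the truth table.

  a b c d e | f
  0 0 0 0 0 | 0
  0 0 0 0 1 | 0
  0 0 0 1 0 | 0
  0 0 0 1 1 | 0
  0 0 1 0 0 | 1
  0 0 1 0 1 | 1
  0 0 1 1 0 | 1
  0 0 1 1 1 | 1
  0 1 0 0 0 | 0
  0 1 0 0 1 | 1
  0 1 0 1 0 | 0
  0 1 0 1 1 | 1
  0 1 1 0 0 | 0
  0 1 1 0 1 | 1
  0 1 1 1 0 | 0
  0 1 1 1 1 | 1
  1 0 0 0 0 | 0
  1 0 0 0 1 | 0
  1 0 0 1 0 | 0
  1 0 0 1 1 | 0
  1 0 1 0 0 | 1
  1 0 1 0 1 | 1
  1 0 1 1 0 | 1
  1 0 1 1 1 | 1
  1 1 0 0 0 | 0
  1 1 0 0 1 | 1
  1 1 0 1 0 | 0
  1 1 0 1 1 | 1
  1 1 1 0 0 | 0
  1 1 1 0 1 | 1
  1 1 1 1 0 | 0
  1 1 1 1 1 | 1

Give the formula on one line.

  (b & e) = 00000000010101010000000001010101
  ~b = 11111111000000001111111100000000
  (e | c) = 01011111010111110101111101011111
  (~b & (e | c)) = 01011111000000000101111100000000
  (c & (~b & (e | c))) = 00001111000000000000111100000000
  ((b & e) | (c & (~b & (e | c)))) = 00001111010101010000111101010101

((b & e) | (c & (~b & (e | c))))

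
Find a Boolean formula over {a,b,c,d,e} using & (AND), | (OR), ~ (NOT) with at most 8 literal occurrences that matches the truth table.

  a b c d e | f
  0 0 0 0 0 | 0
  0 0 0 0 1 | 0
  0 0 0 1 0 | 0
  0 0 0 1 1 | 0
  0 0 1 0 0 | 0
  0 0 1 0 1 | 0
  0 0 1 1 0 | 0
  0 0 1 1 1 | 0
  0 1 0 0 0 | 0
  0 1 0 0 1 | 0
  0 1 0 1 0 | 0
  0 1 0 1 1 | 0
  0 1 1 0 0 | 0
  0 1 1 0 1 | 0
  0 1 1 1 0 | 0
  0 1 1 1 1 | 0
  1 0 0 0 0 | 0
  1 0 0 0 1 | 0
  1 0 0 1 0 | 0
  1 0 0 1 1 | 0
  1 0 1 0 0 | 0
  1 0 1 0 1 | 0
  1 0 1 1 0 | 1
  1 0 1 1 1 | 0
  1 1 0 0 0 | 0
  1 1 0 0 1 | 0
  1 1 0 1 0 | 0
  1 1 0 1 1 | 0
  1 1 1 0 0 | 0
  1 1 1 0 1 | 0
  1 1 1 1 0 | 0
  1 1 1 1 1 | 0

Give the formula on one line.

((~e & (a | b)) & ((e | ~b) & ((c & d) | ~a)))

  ~e = 10101010101010101010101010101010
  (a | b) = 00000000111111111111111111111111
  (~e & (a | b)) = 00000000101010101010101010101010
  ~b = 11111111000000001111111100000000
  (e | ~b) = 11111111010101011111111101010101
  (c & d) = 00000011000000110000001100000011
  ~a = 11111111111111110000000000000000
  ((c & d) | ~a) = 11111111111111110000001100000011
  ((e | ~b) & ((c & d) | ~a)) = 11111111010101010000001100000001
  ((~e & (a | b)) & ((e | ~b) & ((c & d) | ~a))) = 00000000000000000000001000000000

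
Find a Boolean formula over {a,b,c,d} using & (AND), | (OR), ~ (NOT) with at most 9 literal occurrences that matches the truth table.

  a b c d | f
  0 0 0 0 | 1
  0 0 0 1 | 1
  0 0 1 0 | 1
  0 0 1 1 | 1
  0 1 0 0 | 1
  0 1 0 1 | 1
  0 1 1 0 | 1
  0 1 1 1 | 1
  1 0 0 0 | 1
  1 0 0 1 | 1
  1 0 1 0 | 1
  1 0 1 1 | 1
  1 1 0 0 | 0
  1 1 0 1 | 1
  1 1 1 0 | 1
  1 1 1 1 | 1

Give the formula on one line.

(((c | ~b) | ~a) | (a & ((d & b) | ~a)))

  ~b = 1111000011110000
  (c | ~b) = 1111001111110011
  ~a = 1111111100000000
  ((c | ~b) | ~a) = 1111111111110011
  (d & b) = 0000010100000101
  ((d & b) | ~a) = 1111111100000101
  (a & ((d & b) | ~a)) = 0000000000000101
  (((c | ~b) | ~a) | (a & ((d & b) | ~a))) = 1111111111110111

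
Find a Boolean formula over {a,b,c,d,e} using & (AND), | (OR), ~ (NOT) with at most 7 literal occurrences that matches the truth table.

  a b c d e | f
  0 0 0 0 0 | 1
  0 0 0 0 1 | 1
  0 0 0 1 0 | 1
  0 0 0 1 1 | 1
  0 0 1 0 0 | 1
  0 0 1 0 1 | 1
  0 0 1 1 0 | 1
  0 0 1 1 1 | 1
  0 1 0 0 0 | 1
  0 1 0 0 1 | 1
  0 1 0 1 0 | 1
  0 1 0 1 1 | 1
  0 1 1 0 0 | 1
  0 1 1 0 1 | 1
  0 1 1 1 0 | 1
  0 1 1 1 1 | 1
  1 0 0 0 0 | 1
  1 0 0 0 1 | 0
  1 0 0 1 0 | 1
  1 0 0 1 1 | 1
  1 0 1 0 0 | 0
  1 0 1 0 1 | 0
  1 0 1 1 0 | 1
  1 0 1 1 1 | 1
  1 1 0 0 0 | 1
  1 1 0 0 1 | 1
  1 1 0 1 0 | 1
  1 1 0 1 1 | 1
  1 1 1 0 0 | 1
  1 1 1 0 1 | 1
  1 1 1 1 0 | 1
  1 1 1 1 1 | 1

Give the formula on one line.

((b | ~a) | ((d | (~c & ~e)) & a))

  ~a = 11111111111111110000000000000000
  (b | ~a) = 11111111111111110000000011111111
  ~c = 11110000111100001111000011110000
  ~e = 10101010101010101010101010101010
  (~c & ~e) = 10100000101000001010000010100000
  (d | (~c & ~e)) = 10110011101100111011001110110011
  ((d | (~c & ~e)) & a) = 00000000000000001011001110110011
  ((b | ~a) | ((d | (~c & ~e)) & a)) = 11111111111111111011001111111111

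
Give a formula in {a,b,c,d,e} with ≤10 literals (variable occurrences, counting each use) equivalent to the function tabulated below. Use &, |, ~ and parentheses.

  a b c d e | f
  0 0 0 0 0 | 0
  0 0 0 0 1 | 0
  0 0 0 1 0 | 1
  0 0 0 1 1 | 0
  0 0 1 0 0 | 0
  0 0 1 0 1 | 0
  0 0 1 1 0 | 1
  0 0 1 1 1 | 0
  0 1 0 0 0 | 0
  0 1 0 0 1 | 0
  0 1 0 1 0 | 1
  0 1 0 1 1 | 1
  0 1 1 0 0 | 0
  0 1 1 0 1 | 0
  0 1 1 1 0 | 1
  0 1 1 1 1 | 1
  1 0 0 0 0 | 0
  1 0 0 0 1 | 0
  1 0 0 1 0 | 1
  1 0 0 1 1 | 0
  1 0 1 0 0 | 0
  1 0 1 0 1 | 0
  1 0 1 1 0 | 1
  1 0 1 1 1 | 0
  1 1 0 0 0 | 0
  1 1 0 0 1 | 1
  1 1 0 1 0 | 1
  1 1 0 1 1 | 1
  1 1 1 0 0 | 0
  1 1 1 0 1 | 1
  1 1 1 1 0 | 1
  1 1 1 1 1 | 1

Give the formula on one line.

((~e & d) | ((d & b) | ((e & b) & (d | a))))

  ~e = 10101010101010101010101010101010
  (~e & d) = 00100010001000100010001000100010
  (d & b) = 00000000001100110000000000110011
  (e & b) = 00000000010101010000000001010101
  (d | a) = 00110011001100111111111111111111
  ((e & b) & (d | a)) = 00000000000100010000000001010101
  ((d & b) | ((e & b) & (d | a))) = 00000000001100110000000001110111
  ((~e & d) | ((d & b) | ((e & b) & (d | a)))) = 00100010001100110010001001110111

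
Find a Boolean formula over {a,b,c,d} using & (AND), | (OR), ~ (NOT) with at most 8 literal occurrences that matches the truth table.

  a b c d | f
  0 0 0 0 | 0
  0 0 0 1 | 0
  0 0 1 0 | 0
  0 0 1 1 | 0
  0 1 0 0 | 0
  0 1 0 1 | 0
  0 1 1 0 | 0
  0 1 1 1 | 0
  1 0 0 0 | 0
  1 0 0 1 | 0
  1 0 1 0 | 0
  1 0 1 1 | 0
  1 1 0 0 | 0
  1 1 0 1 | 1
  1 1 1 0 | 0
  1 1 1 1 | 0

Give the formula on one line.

((((~c & a) | ~a) & (d & a)) & b)

  ~c = 1100110011001100
  (~c & a) = 0000000011001100
  ~a = 1111111100000000
  ((~c & a) | ~a) = 1111111111001100
  (d & a) = 0000000001010101
  (((~c & a) | ~a) & (d & a)) = 0000000001000100
  ((((~c & a) | ~a) & (d & a)) & b) = 0000000000000100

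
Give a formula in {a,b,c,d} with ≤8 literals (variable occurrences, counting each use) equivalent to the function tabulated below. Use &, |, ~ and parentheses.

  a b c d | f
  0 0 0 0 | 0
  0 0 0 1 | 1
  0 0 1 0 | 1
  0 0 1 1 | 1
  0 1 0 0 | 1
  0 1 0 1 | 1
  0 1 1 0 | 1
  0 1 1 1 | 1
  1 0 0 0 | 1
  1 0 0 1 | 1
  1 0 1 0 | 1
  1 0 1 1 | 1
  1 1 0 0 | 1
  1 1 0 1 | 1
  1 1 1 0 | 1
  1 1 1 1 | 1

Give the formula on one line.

  (c | d) = 0111011101110111
  (b & d) = 0000010100000101
  ((b & d) | a) = 0000010111111111
  ~a = 1111111100000000
  (d | ~a) = 1111111101010101
  (b & (d | ~a)) = 0000111100000101
  (((b & d) | a) | (b & (d | ~a))) = 0000111111111111
  ((c | d) | (((b & d) | a) | (b & (d | ~a)))) = 0111111111111111

((c | d) | (((b & d) | a) | (b & (d | ~a))))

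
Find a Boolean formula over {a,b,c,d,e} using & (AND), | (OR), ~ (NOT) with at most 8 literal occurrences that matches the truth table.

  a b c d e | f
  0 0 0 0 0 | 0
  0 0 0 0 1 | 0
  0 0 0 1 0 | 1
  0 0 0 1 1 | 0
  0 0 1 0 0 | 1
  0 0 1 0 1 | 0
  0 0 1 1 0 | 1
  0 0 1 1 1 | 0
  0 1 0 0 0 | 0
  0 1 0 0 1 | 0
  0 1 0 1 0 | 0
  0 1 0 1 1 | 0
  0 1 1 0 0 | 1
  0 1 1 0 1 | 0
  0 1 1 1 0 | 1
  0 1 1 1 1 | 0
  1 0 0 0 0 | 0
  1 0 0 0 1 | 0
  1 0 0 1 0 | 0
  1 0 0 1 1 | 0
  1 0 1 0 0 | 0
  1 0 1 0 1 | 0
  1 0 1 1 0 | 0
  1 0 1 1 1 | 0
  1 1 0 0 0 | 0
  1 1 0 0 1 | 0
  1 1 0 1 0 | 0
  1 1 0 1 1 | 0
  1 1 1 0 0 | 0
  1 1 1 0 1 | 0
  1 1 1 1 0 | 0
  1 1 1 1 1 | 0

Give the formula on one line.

  ~a = 11111111111111110000000000000000
  (~a | e) = 11111111111111110101010101010101
  ~e = 10101010101010101010101010101010
  ~b = 11111111000000001111111100000000
  (c | ~b) = 11111111000011111111111100001111
  (~e & (c | ~b)) = 10101010000010101010101000001010
  (c | d) = 00111111001111110011111100111111
  ((~e & (c | ~b)) & (c | d)) = 00101010000010100010101000001010
  ((~a | e) & ((~e & (c | ~b)) & (c | d))) = 00101010000010100000000000000000

((~a | e) & ((~e & (c | ~b)) & (c | d)))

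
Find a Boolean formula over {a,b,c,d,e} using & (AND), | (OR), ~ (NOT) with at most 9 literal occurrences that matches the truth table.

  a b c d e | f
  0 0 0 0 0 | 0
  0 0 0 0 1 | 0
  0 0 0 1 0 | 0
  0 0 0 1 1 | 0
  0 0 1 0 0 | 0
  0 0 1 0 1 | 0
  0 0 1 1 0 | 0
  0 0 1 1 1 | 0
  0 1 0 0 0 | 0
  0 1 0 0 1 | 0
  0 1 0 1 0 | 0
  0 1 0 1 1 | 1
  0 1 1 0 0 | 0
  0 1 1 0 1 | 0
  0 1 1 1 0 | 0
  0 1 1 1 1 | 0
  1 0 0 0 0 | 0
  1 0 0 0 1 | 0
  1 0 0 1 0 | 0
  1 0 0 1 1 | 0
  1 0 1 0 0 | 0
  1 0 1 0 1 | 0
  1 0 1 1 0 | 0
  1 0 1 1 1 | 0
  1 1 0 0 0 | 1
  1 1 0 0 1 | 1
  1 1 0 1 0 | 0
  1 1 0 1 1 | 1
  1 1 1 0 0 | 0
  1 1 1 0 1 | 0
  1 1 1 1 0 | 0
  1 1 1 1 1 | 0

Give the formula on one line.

((((a | d) & e) | (~d & a)) & (~c & b))

  (a | d) = 00110011001100111111111111111111
  ((a | d) & e) = 00010001000100010101010101010101
  ~d = 11001100110011001100110011001100
  (~d & a) = 00000000000000001100110011001100
  (((a | d) & e) | (~d & a)) = 00010001000100011101110111011101
  ~c = 11110000111100001111000011110000
  (~c & b) = 00000000111100000000000011110000
  ((((a | d) & e) | (~d & a)) & (~c & b)) = 00000000000100000000000011010000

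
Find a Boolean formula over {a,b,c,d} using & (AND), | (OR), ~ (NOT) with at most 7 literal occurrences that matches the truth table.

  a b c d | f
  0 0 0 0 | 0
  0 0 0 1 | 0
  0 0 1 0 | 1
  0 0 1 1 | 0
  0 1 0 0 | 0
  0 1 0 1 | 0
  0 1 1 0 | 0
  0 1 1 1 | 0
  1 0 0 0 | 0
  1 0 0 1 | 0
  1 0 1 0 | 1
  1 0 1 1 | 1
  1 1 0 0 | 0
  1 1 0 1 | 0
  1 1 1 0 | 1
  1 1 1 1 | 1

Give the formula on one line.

  ~c = 1100110011001100
  (~c | a) = 1100110011111111
  (c & (~c | a)) = 0000000000110011
  ~a = 1111111100000000
  ~b = 1111000011110000
  ~d = 1010101010101010
  (~d & c) = 0010001000100010
  (~b & (~d & c)) = 0010000000100000
  (~a & (~b & (~d & c))) = 0010000000000000
  ((c & (~c | a)) | (~a & (~b & (~d & c)))) = 0010000000110011

((c & (~c | a)) | (~a & (~b & (~d & c))))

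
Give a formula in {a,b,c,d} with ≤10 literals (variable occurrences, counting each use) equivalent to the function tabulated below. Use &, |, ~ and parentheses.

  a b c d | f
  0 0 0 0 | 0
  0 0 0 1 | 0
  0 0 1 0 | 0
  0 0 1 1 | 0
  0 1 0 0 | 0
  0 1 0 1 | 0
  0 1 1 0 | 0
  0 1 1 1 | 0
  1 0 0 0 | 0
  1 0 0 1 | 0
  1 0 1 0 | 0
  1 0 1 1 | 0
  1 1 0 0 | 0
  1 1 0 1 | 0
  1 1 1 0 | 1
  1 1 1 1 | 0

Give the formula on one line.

  (a & c) = 0000000000110011
  ~d = 1010101010101010
  ((a & c) & ~d) = 0000000000100010
  ~b = 1111000011110000
  (~b | c) = 1111001111110011
  ((~b | c) & ~d) = 1010001010100010
  (((~b | c) & ~d) & b) = 0000001000000010
  (((a & c) & ~d) & (((~b | c) & ~d) & b)) = 0000000000000010

(((a & c) & ~d) & (((~b | c) & ~d) & b))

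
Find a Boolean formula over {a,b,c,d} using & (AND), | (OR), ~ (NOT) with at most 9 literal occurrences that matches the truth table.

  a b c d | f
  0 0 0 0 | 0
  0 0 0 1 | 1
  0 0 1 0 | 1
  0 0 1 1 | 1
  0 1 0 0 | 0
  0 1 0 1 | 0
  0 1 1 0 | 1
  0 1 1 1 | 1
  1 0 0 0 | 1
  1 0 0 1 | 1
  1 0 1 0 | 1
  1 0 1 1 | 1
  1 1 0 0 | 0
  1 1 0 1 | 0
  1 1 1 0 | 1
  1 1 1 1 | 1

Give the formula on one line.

(((a & ~b) | c) | ((~a & d) & ~b))

  ~b = 1111000011110000
  (a & ~b) = 0000000011110000
  ((a & ~b) | c) = 0011001111110011
  ~a = 1111111100000000
  (~a & d) = 0101010100000000
  ((~a & d) & ~b) = 0101000000000000
  (((a & ~b) | c) | ((~a & d) & ~b)) = 0111001111110011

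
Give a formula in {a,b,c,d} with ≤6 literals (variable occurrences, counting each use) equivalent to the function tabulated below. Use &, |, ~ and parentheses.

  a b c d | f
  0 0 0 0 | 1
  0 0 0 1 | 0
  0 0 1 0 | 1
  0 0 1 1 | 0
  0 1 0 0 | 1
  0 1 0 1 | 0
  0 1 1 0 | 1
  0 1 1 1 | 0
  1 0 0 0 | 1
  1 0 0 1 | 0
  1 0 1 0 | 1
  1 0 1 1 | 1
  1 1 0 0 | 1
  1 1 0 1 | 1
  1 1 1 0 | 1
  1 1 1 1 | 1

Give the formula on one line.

(((b | c) & a) | ~d)

  (b | c) = 0011111100111111
  ((b | c) & a) = 0000000000111111
  ~d = 1010101010101010
  (((b | c) & a) | ~d) = 1010101010111111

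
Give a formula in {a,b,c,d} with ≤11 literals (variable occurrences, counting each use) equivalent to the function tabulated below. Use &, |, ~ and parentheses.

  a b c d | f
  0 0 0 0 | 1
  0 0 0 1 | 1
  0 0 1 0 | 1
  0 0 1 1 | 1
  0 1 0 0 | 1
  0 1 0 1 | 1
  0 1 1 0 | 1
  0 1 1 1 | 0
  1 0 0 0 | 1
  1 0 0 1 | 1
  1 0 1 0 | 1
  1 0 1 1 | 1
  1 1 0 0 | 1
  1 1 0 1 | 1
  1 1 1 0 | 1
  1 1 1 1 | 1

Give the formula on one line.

  ~b = 1111000011110000
  ~c = 1100110011001100
  ~d = 1010101010101010
  (~d & ~c) = 1000100010001000
  (a | (~d & ~c)) = 1000100011111111
  (~c | (a | (~d & ~c))) = 1100110011111111
  (d & ~b) = 0101000001010000
  ((d & ~b) | ~d) = 1111101011111010
  (b & ((d & ~b) | ~d)) = 0000101000001010
  ((~c | (a | (~d & ~c))) | (b & ((d & ~b) | ~d))) = 1100111011111111
  (~b | ((~c | (a | (~d & ~c))) | (b & ((d & ~b) | ~d)))) = 1111111011111111

(~b | ((~c | (a | (~d & ~c))) | (b & ((d & ~b) | ~d))))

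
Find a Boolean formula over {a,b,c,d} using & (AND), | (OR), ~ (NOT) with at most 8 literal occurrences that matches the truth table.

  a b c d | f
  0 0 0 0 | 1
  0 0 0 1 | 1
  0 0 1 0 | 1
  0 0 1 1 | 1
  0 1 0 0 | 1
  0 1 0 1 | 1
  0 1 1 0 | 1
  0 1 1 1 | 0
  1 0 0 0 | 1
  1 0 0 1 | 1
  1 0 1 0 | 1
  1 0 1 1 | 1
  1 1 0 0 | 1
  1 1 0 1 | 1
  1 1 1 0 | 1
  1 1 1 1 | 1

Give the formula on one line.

  ~c = 1100110011001100
  (~c | a) = 1100110011111111
  ~d = 1010101010101010
  (a | ~d) = 1010101011111111
  ~b = 1111000011110000
  (~b | a) = 1111000011111111
  ((a | ~d) | (~b | a)) = 1111101011111111
  ((~c | a) | ((a | ~d) | (~b | a))) = 1111111011111111

((~c | a) | ((a | ~d) | (~b | a)))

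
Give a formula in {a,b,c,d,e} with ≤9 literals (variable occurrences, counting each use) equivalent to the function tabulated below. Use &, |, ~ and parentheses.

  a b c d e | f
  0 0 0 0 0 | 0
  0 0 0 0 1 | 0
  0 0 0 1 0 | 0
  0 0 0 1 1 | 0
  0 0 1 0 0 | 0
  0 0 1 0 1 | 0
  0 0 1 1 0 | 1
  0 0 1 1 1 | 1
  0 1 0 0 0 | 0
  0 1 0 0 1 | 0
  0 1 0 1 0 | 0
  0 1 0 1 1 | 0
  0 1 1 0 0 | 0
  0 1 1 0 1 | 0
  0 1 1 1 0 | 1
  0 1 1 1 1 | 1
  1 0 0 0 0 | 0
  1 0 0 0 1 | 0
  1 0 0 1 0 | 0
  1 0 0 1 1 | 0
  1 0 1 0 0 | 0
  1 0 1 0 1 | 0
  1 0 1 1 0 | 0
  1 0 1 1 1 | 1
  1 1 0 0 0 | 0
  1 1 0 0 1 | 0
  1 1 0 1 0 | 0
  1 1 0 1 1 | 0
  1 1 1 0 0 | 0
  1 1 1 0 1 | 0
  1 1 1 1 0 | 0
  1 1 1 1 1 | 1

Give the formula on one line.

(c & ((~c & b) | ((d & ~a) | (c & (e & d)))))

  ~c = 11110000111100001111000011110000
  (~c & b) = 00000000111100000000000011110000
  ~a = 11111111111111110000000000000000
  (d & ~a) = 00110011001100110000000000000000
  (e & d) = 00010001000100010001000100010001
  (c & (e & d)) = 00000001000000010000000100000001
  ((d & ~a) | (c & (e & d))) = 00110011001100110000000100000001
  ((~c & b) | ((d & ~a) | (c & (e & d)))) = 00110011111100110000000111110001
  (c & ((~c & b) | ((d & ~a) | (c & (e & d))))) = 00000011000000110000000100000001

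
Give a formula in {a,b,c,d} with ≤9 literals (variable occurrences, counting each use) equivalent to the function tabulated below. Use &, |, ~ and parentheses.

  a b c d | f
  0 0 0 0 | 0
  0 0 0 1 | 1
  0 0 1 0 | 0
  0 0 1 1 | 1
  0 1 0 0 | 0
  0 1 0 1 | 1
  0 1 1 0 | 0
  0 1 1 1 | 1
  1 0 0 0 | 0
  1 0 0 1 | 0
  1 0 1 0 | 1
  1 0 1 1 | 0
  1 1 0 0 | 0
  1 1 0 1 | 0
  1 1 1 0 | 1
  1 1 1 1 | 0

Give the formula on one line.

((d & ~a) | (((c & ~d) | ~a) & (((b | c) | d) & a)))

  ~a = 1111111100000000
  (d & ~a) = 0101010100000000
  ~d = 1010101010101010
  (c & ~d) = 0010001000100010
  ((c & ~d) | ~a) = 1111111100100010
  (b | c) = 0011111100111111
  ((b | c) | d) = 0111111101111111
  (((b | c) | d) & a) = 0000000001111111
  (((c & ~d) | ~a) & (((b | c) | d) & a)) = 0000000000100010
  ((d & ~a) | (((c & ~d) | ~a) & (((b | c) | d) & a))) = 0101010100100010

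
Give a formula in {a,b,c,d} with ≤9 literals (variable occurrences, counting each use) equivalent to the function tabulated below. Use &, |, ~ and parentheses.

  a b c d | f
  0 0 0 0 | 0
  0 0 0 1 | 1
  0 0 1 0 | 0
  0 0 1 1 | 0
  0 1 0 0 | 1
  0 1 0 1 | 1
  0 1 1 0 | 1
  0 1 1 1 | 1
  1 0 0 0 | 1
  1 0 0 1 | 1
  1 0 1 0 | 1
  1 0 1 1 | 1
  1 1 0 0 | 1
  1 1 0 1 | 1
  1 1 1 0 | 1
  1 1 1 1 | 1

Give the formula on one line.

  ~c = 1100110011001100
  ~d = 1010101010101010
  (~d | ~c) = 1110111011101110
  (b & (~d | ~c)) = 0000111000001110
  (~c | (b & (~d | ~c))) = 1100111011001110
  (d & (~c | (b & (~d | ~c)))) = 0100010001000100
  (b | (d & (~c | (b & (~d | ~c))))) = 0100111101001111
  ((b | (d & (~c | (b & (~d | ~c))))) | a) = 0100111111111111

((b | (d & (~c | (b & (~d | ~c))))) | a)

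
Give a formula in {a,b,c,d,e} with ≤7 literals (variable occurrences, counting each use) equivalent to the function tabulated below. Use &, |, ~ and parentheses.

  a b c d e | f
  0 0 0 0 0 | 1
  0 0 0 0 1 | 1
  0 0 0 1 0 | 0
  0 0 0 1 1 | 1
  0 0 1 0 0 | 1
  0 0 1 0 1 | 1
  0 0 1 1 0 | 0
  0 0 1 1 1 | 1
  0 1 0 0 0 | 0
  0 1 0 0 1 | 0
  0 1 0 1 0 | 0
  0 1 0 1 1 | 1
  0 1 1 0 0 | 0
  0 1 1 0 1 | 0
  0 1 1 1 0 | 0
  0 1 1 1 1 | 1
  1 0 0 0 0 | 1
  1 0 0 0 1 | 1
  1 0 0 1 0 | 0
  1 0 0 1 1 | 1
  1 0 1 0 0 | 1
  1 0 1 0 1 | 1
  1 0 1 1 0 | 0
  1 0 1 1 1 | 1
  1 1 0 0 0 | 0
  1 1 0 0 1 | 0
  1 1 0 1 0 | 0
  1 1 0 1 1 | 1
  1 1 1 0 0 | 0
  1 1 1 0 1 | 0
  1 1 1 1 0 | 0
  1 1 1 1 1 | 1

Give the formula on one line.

((e | ~d) & (~b | d))

  ~d = 11001100110011001100110011001100
  (e | ~d) = 11011101110111011101110111011101
  ~b = 11111111000000001111111100000000
  (~b | d) = 11111111001100111111111100110011
  ((e | ~d) & (~b | d)) = 11011101000100011101110100010001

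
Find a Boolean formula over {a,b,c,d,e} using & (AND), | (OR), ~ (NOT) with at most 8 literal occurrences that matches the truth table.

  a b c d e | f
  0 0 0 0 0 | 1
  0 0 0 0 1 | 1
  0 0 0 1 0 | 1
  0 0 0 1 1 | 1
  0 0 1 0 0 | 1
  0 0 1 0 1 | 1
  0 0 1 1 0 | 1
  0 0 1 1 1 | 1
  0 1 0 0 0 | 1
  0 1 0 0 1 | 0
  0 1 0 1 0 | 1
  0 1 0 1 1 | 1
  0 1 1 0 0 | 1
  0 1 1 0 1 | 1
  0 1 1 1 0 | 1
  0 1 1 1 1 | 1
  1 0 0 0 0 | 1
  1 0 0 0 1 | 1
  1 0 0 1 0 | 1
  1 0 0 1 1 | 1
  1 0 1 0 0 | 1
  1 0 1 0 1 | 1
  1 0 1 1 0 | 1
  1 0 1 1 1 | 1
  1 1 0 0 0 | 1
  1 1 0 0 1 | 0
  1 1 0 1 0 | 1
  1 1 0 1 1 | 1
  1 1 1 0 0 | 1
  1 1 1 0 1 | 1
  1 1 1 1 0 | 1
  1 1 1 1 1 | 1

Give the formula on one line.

  ~d = 11001100110011001100110011001100
  ~c = 11110000111100001111000011110000
  (~c | e) = 11110101111101011111010111110101
  (~d | (~c | e)) = 11111101111111011111110111111101
  ~e = 10101010101010101010101010101010
  (d | ~e) = 10111011101110111011101110111011
  ((~d | (~c | e)) & (d | ~e)) = 10111001101110011011100110111001
  ~b = 11111111000000001111111100000000
  (~b | c) = 11111111000011111111111100001111
  (((~d | (~c | e)) & (d | ~e)) | (~b | c)) = 11111111101111111111111110111111

(((~d | (~c | e)) & (d | ~e)) | (~b | c))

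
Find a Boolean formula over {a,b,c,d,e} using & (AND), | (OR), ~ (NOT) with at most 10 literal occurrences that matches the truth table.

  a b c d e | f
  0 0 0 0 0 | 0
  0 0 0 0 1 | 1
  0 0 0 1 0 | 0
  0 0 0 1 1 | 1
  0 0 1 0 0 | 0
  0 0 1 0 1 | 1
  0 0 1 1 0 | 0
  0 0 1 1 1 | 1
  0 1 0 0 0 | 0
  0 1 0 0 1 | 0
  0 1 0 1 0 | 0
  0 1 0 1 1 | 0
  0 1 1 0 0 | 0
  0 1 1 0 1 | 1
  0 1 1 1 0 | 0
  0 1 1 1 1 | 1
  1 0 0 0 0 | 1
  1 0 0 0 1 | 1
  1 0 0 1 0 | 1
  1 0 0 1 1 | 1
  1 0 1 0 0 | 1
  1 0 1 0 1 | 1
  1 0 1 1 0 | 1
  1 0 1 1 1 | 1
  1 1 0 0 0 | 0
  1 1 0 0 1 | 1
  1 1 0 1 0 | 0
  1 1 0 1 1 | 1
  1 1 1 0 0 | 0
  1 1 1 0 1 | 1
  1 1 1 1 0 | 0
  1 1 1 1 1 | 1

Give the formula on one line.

  ~b = 11111111000000001111111100000000
  (a & e) = 00000000000000000101010101010101
  (e & c) = 00000101000001010000010100000101
  ((a & e) | (e & c)) = 00000101000001010101010101010101
  (~b | ((a & e) | (e & c))) = 11111111000001011111111101010101
  (e | a) = 01010101010101011111111111111111
  ((~b | ((a & e) | (e & c))) & (e | a)) = 01010101000001011111111101010101

((~b | ((a & e) | (e & c))) & (e | a))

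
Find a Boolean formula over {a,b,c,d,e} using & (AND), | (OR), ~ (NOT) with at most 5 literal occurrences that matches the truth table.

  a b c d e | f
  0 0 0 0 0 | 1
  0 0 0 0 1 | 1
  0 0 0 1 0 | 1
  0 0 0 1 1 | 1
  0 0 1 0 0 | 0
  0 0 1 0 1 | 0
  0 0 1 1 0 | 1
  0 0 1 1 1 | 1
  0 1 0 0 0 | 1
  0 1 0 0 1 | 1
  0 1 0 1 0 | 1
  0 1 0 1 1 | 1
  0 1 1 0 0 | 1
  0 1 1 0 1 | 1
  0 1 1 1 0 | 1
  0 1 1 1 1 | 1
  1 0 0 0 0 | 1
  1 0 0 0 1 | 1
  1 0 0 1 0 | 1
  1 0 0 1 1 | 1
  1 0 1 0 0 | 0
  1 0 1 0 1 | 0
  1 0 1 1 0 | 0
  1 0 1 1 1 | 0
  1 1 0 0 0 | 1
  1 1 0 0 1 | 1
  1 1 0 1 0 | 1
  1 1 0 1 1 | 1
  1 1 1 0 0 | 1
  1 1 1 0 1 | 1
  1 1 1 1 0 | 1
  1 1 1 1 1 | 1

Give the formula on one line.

  ~a = 11111111111111110000000000000000
  (d & ~a) = 00110011001100110000000000000000
  (b | (d & ~a)) = 00110011111111110000000011111111
  ~c = 11110000111100001111000011110000
  ((b | (d & ~a)) | ~c) = 11110011111111111111000011111111

((b | (d & ~a)) | ~c)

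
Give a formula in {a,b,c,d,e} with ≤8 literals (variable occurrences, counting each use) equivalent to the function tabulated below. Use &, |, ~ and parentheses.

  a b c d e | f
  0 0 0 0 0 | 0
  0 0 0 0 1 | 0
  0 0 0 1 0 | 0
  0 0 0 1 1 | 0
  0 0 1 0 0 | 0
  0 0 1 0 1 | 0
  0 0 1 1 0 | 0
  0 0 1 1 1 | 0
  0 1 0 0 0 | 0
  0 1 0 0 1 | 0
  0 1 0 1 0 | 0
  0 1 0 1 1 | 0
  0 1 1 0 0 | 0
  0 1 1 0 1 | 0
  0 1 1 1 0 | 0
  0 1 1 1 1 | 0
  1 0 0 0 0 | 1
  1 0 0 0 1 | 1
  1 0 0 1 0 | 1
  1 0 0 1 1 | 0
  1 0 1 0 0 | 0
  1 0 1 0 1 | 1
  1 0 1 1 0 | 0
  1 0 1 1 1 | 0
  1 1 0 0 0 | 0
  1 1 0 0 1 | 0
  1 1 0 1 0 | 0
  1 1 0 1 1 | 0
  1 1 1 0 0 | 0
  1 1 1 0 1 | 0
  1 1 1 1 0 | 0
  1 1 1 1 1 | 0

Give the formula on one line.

  ~e = 10101010101010101010101010101010
  ~c = 11110000111100001111000011110000
  (~e & ~c) = 10100000101000001010000010100000
  ~b = 11111111000000001111111100000000
  ((~e & ~c) & ~b) = 10100000000000001010000000000000
  ~d = 11001100110011001100110011001100
  (d | ~b) = 11111111001100111111111100110011
  (~d & (d | ~b)) = 11001100000000001100110000000000
  ((~d & (d | ~b)) & e) = 01000100000000000100010000000000
  (((~e & ~c) & ~b) | ((~d & (d | ~b)) & e)) = 11100100000000001110010000000000
  ((((~e & ~c) & ~b) | ((~d & (d | ~b)) & e)) & a) = 00000000000000001110010000000000

((((~e & ~c) & ~b) | ((~d & (d | ~b)) & e)) & a)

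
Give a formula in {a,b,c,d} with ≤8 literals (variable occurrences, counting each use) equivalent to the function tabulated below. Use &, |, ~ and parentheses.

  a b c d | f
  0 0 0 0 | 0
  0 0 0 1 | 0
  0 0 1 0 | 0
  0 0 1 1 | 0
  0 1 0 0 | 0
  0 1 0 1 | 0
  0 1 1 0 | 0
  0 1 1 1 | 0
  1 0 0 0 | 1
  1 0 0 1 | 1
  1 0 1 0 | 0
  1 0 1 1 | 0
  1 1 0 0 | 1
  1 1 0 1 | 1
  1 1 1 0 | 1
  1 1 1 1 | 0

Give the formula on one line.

  ~c = 1100110011001100
  (~c & a) = 0000000011001100
  (a & b) = 0000000000001111
  ~b = 1111000011110000
  ~a = 1111111100000000
  (~c | ~a) = 1111111111001100
  ~d = 1010101010101010
  ((~c | ~a) | ~d) = 1111111111101110
  (~b | ((~c | ~a) | ~d)) = 1111111111111110
  ((a & b) & (~b | ((~c | ~a) | ~d))) = 0000000000001110
  ((~c & a) | ((a & b) & (~b | ((~c | ~a) | ~d)))) = 0000000011001110

((~c & a) | ((a & b) & (~b | ((~c | ~a) | ~d))))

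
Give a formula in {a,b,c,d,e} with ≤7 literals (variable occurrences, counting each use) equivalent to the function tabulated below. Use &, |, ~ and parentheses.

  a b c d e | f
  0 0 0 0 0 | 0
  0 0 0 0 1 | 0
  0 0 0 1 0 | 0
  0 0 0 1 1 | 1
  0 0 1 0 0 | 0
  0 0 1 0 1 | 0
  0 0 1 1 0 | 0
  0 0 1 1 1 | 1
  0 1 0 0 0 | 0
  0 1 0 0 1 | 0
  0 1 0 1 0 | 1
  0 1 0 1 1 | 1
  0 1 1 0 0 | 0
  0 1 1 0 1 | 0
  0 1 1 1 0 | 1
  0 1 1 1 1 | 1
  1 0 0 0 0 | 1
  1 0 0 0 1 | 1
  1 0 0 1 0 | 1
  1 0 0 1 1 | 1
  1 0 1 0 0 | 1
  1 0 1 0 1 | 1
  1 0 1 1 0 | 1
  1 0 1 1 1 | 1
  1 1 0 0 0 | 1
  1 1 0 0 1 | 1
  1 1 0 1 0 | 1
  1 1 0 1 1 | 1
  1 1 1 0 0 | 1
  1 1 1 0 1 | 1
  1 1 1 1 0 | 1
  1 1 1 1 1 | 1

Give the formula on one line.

  ~d = 11001100110011001100110011001100
  (~d | b) = 11001100111111111100110011111111
  ((~d | b) | e) = 11011101111111111101110111111111
  (d & ((~d | b) | e)) = 00010001001100110001000100110011
  (a | (d & ((~d | b) | e))) = 00010001001100111111111111111111

(a | (d & ((~d | b) | e)))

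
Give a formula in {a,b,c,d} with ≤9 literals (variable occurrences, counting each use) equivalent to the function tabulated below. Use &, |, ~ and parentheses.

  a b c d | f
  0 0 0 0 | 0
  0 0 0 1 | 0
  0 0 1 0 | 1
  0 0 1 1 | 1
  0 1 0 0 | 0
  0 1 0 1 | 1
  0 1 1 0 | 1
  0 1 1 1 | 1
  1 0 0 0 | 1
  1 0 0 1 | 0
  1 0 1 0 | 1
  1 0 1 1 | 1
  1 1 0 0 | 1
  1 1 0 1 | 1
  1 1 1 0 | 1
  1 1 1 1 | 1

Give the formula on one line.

  (d | a) = 0101010111111111
  ((d | a) & b) = 0000010100001111
  ~d = 1010101010101010
  (a & ~d) = 0000000010101010
  (((d | a) & b) | (a & ~d)) = 0000010110101111
  (c | (((d | a) & b) | (a & ~d))) = 0011011110111111

(c | (((d | a) & b) | (a & ~d)))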